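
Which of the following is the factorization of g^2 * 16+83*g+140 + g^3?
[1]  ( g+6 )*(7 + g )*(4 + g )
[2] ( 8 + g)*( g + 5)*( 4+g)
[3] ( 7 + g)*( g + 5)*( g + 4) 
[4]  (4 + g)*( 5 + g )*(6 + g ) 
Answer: 3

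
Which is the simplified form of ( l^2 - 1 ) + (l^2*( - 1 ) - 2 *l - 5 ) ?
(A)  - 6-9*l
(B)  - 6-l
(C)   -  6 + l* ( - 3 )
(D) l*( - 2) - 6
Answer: D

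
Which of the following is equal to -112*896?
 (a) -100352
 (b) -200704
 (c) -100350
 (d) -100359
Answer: a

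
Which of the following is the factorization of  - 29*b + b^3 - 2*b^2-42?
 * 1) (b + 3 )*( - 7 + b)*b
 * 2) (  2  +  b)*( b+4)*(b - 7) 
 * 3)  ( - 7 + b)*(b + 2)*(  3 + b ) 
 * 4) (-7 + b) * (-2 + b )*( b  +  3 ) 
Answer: 3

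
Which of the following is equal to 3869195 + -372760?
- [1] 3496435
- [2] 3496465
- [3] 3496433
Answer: 1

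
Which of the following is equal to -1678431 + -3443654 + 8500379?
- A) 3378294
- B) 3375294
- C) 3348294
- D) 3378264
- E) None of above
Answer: A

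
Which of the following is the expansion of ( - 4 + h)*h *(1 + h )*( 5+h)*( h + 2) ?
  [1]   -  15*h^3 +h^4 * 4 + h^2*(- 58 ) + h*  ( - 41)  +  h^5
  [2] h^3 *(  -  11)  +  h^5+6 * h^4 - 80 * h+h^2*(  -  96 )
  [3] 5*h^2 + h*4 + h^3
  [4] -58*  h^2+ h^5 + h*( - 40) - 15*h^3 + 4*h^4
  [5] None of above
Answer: 4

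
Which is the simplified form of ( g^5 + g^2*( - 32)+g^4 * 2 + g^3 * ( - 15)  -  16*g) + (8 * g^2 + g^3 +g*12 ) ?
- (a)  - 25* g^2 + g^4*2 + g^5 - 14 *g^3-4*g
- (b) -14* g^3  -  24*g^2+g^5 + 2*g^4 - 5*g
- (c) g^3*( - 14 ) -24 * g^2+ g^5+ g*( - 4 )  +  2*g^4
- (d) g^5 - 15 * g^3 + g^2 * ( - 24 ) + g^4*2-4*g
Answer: c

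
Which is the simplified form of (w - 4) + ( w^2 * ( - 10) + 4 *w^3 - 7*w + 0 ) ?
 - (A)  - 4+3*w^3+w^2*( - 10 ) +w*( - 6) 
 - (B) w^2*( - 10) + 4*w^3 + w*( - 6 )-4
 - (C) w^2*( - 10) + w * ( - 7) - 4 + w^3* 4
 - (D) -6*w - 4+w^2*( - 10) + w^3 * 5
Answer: B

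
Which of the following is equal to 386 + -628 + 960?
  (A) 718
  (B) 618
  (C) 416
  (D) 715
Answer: A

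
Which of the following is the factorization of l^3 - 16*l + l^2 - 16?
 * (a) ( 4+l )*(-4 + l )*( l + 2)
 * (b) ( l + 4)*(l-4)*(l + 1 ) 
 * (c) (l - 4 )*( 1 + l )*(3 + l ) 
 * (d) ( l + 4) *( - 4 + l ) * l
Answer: b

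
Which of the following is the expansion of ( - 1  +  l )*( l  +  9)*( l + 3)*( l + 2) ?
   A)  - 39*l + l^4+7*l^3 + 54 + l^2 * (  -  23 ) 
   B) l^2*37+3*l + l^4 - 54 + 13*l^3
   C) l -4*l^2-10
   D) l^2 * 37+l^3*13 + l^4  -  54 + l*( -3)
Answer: B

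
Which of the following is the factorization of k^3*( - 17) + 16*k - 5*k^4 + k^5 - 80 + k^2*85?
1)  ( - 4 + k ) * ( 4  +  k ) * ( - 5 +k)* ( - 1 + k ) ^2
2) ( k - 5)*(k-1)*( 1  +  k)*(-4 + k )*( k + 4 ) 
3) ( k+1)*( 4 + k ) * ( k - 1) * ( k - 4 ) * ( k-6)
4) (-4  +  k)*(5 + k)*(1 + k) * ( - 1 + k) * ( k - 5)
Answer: 2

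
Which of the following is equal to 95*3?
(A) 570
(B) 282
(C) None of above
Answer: C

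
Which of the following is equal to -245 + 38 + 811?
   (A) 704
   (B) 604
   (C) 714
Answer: B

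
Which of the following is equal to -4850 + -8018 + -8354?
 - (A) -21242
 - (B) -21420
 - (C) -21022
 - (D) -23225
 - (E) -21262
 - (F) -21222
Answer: F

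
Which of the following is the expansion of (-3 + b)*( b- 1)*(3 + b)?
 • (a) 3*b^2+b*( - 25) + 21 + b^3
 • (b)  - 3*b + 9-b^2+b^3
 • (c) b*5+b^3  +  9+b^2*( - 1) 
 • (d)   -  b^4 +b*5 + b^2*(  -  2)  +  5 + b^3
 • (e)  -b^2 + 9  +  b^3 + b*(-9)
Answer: e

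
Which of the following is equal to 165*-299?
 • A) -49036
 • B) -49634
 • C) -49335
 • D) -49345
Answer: C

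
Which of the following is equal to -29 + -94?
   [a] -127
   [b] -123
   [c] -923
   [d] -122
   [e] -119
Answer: b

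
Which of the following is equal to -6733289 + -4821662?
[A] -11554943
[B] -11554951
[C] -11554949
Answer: B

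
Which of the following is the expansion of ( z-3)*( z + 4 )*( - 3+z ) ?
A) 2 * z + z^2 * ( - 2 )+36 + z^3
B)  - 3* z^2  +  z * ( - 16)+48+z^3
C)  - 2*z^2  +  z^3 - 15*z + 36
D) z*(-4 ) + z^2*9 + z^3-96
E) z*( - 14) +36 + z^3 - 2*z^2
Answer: C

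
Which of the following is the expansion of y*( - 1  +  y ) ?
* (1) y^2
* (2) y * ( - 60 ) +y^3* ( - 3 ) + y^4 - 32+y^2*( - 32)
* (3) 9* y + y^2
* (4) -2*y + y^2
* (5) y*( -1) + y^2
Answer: 5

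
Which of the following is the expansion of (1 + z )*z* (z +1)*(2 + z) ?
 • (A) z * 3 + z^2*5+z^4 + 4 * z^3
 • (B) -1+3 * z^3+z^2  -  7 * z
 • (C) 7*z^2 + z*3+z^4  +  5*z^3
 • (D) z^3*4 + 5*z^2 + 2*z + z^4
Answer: D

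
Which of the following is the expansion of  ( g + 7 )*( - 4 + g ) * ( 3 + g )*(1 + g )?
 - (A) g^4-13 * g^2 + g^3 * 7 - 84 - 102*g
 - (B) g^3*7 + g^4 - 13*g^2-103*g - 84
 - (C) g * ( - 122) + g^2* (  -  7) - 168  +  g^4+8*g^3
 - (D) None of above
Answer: B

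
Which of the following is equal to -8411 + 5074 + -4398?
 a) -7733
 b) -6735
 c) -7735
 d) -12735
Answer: c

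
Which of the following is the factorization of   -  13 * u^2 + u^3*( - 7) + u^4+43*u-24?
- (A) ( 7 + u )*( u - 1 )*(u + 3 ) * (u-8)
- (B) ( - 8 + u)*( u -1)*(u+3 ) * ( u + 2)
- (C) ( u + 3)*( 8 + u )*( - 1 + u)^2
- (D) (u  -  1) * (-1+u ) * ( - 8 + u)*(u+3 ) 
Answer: D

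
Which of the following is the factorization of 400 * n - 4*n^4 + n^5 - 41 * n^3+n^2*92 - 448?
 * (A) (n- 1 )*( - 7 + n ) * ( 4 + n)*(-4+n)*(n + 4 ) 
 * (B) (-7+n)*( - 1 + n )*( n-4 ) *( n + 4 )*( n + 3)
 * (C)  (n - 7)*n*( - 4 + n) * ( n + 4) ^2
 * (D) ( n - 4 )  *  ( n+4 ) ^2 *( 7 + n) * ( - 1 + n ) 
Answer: A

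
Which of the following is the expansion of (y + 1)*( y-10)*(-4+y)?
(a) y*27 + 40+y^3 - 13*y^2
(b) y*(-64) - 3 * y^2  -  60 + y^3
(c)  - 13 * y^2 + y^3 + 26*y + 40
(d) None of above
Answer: c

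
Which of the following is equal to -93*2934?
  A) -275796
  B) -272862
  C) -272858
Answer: B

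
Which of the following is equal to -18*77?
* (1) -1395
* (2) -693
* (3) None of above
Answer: 3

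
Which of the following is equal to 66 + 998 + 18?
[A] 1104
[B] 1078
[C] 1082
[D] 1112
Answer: C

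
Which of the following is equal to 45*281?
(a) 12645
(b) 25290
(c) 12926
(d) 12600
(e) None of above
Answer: a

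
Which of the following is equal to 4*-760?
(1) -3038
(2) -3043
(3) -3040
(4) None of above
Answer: 3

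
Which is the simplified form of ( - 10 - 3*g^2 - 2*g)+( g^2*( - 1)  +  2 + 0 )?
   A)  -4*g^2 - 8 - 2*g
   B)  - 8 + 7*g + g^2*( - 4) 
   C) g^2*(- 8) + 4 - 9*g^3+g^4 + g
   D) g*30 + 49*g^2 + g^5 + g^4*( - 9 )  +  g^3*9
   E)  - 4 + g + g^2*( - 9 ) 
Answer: A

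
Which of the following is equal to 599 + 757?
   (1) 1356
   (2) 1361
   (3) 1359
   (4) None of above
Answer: 1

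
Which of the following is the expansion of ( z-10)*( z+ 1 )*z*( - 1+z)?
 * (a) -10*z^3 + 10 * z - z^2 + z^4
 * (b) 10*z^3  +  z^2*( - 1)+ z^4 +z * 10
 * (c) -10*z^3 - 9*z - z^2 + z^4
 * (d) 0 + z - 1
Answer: a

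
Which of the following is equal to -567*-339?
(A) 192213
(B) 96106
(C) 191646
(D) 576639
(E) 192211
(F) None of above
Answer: A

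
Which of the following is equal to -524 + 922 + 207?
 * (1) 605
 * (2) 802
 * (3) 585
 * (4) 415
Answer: 1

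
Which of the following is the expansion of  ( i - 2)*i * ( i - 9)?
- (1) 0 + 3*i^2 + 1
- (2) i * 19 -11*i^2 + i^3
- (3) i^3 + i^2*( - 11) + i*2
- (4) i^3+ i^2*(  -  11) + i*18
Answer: 4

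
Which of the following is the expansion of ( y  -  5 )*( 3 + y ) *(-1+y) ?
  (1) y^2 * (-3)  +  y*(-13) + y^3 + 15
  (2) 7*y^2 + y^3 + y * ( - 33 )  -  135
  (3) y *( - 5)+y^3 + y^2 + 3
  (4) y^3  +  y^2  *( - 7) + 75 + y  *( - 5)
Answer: 1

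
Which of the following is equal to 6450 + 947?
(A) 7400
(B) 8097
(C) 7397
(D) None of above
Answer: C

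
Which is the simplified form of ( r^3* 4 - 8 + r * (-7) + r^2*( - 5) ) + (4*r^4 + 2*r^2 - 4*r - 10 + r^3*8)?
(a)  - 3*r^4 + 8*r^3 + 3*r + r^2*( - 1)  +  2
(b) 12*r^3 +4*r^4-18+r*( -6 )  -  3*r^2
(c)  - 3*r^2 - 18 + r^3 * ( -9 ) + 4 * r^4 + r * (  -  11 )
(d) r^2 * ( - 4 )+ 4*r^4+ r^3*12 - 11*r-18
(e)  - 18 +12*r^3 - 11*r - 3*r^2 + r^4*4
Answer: e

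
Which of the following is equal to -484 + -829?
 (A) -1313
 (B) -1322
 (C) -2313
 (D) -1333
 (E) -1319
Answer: A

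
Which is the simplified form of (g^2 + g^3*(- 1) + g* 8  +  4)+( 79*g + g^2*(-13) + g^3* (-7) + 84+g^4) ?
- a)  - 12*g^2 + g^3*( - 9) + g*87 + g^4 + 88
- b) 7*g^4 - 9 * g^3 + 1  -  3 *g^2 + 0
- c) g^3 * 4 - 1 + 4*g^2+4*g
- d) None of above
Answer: d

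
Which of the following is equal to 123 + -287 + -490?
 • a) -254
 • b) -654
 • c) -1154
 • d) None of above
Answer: b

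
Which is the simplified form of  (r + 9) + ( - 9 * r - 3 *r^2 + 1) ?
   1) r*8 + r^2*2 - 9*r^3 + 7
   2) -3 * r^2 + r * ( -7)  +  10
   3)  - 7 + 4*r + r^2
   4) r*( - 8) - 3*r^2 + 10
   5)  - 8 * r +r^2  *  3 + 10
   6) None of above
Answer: 4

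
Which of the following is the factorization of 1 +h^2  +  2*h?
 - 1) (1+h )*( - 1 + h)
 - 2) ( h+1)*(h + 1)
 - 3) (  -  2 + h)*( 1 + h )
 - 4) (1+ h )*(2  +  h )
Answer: 2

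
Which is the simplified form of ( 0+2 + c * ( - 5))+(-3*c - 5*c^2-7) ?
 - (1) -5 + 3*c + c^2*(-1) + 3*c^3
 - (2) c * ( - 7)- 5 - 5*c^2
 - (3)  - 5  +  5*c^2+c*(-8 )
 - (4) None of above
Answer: 4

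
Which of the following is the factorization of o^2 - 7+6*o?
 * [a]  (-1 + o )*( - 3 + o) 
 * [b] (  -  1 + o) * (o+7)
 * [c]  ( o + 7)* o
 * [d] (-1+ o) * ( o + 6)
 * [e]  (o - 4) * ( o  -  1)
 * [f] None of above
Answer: b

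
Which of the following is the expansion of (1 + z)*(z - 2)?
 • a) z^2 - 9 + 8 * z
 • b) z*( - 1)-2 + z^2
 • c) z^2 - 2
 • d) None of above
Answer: b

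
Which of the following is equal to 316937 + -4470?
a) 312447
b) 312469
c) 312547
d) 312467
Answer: d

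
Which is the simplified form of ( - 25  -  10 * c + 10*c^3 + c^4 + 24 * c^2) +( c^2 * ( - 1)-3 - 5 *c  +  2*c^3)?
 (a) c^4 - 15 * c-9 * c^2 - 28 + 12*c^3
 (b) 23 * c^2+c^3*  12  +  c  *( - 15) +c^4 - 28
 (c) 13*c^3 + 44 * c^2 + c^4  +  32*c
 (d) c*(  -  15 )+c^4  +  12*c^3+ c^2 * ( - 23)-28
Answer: b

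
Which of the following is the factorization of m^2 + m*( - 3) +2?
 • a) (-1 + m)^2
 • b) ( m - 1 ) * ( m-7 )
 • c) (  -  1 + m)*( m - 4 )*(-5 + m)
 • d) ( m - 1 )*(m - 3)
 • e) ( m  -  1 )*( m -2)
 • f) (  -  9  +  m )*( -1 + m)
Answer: e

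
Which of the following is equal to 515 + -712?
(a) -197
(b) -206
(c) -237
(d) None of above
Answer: a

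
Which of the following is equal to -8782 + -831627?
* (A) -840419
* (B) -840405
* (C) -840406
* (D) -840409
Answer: D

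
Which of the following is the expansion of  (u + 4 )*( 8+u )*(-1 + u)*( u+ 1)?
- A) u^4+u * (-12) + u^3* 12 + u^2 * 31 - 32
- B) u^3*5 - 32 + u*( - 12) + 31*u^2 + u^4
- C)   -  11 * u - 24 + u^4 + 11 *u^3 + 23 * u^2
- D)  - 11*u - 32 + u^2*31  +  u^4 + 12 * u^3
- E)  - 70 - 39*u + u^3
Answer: A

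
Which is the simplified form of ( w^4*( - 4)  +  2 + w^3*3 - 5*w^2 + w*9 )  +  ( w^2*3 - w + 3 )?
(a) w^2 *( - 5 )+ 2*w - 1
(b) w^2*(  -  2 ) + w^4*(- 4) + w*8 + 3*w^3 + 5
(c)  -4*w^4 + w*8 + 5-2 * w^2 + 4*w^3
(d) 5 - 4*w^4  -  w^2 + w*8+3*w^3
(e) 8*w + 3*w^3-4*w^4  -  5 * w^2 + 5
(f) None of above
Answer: b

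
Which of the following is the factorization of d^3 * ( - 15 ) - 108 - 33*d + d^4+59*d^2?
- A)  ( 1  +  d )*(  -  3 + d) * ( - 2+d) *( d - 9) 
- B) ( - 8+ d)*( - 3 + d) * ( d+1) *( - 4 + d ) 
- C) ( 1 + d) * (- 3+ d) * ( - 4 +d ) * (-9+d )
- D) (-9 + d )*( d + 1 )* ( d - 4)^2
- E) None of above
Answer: C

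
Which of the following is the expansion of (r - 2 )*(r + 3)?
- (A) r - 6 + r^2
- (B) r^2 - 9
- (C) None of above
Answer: A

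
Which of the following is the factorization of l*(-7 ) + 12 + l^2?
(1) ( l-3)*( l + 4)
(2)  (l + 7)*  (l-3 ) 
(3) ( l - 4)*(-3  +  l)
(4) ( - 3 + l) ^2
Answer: 3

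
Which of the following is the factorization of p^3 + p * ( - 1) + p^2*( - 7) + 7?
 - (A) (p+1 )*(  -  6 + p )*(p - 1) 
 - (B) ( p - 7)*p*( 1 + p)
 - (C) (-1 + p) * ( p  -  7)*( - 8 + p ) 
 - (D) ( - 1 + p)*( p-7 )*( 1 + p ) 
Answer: D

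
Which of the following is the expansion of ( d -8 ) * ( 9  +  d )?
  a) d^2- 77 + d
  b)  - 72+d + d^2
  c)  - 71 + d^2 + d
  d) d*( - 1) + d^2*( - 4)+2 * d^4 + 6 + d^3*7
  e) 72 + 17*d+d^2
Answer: b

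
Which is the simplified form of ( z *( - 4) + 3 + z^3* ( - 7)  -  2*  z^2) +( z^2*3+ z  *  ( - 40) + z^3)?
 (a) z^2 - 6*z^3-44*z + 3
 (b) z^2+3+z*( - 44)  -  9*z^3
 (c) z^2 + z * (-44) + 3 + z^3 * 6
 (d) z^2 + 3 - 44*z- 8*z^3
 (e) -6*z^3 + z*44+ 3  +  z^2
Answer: a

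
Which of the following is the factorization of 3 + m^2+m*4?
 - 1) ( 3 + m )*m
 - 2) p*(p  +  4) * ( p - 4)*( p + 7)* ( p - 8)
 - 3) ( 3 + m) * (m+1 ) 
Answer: 3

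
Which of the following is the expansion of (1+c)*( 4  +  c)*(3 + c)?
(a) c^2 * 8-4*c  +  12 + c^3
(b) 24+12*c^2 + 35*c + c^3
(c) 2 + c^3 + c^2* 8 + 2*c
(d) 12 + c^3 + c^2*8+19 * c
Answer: d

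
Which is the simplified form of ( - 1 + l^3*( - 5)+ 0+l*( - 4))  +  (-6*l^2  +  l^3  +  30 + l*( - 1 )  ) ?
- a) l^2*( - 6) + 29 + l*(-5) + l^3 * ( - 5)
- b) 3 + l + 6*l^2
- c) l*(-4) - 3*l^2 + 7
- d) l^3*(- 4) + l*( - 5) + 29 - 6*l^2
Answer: d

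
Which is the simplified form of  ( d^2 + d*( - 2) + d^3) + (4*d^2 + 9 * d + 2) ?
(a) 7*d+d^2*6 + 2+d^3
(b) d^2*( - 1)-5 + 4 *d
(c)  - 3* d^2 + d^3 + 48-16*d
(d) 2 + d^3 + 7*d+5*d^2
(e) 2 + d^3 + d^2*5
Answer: d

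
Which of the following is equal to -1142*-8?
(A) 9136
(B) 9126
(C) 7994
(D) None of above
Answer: A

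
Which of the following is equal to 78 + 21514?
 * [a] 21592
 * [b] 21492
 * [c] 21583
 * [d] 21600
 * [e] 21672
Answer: a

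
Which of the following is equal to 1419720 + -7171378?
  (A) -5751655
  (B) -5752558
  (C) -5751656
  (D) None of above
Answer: D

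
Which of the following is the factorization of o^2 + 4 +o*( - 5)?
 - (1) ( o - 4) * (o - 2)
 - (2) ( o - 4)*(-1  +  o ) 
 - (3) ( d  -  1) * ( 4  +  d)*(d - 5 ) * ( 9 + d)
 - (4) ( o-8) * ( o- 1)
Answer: 2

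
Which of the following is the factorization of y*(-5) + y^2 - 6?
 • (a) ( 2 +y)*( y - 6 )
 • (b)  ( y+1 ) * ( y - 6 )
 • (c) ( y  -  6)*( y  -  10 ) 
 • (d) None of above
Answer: b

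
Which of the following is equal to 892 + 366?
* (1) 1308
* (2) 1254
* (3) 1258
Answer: 3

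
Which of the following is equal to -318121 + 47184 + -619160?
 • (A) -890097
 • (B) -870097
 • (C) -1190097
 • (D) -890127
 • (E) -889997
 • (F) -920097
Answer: A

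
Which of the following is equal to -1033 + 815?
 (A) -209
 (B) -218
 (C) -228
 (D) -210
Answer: B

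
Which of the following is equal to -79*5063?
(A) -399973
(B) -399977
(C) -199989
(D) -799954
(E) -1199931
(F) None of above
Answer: B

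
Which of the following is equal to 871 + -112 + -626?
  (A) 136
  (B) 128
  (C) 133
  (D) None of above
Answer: C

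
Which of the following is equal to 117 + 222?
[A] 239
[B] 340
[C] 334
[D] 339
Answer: D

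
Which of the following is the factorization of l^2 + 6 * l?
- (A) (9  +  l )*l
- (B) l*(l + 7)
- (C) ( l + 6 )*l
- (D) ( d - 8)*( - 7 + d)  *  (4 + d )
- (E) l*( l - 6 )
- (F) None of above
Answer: C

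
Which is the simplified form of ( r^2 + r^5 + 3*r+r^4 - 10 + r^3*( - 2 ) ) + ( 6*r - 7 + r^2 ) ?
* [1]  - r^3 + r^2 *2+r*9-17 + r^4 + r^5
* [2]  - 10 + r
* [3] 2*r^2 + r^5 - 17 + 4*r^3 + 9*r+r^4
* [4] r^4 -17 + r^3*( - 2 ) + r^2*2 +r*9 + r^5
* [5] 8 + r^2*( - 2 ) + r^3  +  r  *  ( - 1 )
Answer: 4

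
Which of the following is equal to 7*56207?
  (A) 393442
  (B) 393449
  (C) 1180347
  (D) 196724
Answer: B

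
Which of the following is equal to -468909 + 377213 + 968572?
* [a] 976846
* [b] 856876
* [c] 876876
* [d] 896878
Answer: c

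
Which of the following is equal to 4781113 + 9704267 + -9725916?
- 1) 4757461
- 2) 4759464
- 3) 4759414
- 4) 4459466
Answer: 2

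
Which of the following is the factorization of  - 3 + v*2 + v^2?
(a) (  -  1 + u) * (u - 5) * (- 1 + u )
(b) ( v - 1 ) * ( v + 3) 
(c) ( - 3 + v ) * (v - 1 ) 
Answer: b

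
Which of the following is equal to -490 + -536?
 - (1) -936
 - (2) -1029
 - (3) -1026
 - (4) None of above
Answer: 3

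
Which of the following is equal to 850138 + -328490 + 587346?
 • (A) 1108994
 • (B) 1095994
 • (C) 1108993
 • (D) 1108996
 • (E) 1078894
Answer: A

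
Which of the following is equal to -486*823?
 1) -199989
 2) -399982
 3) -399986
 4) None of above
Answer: 4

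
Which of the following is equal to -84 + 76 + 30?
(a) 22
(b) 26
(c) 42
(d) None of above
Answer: a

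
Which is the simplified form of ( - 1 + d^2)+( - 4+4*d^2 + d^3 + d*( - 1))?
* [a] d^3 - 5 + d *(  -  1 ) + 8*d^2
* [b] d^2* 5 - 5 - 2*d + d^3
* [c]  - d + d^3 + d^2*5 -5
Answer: c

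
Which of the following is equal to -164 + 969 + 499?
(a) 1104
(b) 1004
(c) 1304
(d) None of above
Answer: c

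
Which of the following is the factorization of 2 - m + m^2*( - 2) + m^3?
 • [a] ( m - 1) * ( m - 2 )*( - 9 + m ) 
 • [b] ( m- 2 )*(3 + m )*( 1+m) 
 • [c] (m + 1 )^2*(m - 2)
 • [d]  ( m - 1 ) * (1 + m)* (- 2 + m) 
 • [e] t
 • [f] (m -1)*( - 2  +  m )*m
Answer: d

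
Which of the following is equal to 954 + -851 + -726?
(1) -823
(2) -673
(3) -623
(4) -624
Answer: 3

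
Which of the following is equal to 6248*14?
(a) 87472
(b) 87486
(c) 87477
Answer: a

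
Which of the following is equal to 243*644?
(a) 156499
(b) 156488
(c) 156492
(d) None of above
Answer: c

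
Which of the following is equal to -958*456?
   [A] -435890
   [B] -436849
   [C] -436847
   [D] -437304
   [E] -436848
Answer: E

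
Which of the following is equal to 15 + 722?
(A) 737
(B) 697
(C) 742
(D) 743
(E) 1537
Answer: A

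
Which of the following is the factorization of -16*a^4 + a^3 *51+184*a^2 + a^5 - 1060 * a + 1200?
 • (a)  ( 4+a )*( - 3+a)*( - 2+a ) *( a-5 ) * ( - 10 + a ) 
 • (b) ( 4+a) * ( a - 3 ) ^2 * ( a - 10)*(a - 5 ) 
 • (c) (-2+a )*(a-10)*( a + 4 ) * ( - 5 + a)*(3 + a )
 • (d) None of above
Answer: a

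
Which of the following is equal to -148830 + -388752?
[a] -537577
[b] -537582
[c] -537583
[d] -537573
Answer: b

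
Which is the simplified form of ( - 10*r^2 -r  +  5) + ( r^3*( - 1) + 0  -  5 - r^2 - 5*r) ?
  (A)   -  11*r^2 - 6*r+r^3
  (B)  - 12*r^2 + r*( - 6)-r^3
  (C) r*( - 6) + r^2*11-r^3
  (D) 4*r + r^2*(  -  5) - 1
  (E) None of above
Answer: E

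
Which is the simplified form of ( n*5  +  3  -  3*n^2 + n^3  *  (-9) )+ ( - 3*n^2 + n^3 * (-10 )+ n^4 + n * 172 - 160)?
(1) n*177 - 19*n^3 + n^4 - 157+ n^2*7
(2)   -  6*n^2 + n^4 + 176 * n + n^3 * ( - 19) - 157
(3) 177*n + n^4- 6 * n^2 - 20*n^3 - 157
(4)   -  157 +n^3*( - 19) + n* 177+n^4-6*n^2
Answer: 4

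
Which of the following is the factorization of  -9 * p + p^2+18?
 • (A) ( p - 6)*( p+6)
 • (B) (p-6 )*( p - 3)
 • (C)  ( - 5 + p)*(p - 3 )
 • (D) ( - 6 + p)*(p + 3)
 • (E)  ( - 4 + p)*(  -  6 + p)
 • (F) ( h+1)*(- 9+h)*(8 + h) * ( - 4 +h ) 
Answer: B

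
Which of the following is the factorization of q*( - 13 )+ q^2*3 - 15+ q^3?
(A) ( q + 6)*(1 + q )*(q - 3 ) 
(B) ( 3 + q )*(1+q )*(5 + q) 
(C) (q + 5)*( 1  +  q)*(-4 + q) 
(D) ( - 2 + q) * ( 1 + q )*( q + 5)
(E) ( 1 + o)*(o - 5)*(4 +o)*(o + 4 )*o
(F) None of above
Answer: F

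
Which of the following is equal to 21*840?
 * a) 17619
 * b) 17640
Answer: b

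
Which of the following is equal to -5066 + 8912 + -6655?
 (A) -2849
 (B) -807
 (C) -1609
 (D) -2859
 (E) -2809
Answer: E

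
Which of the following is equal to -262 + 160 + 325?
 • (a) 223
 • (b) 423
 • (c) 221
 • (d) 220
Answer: a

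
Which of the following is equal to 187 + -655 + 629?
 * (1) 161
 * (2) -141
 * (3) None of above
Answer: 1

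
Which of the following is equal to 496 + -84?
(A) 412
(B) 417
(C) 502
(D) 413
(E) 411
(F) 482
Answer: A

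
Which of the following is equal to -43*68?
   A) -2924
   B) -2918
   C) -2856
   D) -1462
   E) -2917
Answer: A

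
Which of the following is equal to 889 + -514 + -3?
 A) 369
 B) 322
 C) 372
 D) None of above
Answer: C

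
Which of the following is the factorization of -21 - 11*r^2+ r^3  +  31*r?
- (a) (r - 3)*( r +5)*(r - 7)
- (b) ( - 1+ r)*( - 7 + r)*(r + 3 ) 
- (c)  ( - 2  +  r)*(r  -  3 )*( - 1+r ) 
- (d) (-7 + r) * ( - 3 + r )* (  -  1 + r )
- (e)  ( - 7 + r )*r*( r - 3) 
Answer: d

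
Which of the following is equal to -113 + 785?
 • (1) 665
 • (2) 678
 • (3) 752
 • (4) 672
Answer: 4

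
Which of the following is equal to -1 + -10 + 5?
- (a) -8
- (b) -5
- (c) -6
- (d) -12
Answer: c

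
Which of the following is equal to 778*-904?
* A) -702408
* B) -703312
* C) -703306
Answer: B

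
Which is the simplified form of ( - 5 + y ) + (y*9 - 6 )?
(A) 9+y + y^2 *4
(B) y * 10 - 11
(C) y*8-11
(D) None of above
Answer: B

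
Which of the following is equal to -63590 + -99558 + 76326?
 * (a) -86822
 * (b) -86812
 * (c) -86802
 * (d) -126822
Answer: a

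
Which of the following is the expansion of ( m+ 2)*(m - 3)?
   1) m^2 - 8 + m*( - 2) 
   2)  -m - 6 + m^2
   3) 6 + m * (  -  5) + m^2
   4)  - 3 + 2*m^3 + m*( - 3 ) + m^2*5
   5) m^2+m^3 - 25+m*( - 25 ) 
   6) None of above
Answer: 2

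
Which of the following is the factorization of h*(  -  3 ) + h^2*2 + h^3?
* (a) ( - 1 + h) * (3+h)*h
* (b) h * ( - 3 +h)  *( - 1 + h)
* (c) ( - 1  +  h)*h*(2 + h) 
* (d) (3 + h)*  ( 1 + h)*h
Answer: a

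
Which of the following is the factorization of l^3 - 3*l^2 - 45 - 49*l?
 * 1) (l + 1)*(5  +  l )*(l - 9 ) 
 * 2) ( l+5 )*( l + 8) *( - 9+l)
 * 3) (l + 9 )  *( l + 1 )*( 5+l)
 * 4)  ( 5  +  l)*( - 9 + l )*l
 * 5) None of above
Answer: 1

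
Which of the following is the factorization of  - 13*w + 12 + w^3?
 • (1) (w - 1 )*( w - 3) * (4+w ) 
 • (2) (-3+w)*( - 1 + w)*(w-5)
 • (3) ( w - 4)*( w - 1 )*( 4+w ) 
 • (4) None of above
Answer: 1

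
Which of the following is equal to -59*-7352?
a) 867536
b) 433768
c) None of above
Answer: b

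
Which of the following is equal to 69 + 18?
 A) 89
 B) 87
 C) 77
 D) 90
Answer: B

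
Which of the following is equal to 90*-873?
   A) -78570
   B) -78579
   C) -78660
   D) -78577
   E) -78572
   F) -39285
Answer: A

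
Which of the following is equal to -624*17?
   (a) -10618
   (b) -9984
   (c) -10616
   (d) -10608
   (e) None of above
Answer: d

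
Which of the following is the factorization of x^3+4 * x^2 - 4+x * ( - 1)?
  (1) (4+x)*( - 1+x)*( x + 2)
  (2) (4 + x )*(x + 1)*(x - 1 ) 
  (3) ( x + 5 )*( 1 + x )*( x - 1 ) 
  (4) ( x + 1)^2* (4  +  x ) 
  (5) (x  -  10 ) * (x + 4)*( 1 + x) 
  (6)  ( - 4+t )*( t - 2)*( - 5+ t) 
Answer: 2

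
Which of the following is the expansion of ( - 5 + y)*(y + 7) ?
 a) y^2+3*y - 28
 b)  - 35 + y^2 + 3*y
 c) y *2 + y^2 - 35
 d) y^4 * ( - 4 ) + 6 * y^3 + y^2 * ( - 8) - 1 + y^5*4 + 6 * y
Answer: c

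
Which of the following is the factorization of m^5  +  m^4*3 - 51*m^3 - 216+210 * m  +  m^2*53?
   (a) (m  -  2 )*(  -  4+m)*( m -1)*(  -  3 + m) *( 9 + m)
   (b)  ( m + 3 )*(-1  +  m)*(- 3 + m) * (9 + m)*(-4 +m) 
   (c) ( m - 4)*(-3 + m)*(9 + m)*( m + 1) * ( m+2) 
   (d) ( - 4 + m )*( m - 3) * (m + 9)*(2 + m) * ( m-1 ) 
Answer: d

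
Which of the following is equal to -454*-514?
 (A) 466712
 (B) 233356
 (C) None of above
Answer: B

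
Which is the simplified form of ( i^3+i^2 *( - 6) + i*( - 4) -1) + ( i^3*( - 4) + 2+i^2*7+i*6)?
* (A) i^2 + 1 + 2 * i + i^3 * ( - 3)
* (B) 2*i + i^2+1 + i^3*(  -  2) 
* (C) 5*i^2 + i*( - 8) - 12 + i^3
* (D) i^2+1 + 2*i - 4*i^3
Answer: A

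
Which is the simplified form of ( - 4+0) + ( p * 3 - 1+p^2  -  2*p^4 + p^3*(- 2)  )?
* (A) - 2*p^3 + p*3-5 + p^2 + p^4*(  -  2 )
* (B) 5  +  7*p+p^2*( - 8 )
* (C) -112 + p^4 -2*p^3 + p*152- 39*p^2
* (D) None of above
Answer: A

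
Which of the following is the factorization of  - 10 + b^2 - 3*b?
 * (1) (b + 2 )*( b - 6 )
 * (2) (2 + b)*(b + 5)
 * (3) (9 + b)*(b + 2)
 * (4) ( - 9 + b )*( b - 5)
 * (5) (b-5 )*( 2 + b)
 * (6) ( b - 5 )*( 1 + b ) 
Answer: 5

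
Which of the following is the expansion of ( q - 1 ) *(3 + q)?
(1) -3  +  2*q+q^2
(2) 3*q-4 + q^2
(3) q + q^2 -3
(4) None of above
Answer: 1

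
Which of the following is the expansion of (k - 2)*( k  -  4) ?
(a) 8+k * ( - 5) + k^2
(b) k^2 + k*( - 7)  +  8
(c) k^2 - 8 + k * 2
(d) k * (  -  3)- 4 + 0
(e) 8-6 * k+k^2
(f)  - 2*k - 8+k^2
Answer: e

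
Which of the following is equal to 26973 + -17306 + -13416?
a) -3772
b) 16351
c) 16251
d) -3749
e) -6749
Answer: d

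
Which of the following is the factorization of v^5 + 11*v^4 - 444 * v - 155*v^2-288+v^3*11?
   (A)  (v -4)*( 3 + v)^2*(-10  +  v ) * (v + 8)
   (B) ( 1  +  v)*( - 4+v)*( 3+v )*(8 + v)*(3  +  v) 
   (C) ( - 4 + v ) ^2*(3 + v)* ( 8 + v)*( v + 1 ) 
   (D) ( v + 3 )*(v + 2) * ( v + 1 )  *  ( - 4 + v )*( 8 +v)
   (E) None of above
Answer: B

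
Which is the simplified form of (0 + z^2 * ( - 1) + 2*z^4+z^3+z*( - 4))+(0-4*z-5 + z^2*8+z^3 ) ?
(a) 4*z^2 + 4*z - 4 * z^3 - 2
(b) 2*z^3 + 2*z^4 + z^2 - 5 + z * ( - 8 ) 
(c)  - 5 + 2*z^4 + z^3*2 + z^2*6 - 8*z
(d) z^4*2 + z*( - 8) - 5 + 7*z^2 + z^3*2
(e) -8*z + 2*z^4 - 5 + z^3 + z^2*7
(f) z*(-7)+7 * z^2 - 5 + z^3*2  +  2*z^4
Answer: d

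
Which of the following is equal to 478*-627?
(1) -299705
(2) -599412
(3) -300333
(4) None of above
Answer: 4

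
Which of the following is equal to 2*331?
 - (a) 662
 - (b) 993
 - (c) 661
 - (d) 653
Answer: a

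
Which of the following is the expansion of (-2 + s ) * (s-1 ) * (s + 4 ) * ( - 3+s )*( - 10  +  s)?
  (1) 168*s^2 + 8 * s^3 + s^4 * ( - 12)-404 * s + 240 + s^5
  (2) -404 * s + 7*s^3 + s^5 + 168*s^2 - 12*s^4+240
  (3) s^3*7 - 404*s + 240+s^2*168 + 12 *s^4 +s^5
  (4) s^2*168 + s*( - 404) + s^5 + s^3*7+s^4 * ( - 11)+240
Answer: 2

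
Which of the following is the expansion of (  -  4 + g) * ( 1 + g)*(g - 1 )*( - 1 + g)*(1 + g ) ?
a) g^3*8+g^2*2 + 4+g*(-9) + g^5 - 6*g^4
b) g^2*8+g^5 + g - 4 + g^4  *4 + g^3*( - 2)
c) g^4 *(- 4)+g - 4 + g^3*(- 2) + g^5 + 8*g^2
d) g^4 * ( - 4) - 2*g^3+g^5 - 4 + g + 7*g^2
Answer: c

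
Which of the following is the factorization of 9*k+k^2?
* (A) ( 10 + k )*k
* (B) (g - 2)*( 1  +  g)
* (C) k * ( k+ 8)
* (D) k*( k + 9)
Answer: D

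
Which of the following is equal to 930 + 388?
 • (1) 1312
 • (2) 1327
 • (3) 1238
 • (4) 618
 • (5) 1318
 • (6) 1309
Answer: 5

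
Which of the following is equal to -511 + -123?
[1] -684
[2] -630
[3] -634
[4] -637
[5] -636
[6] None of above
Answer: 3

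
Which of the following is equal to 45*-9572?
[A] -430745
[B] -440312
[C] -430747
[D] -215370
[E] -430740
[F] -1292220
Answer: E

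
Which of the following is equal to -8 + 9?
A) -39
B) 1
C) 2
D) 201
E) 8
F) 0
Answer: B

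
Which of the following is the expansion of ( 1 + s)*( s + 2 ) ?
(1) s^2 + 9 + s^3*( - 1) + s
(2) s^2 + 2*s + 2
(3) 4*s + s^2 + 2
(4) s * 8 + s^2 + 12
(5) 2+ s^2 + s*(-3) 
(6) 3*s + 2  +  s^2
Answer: 6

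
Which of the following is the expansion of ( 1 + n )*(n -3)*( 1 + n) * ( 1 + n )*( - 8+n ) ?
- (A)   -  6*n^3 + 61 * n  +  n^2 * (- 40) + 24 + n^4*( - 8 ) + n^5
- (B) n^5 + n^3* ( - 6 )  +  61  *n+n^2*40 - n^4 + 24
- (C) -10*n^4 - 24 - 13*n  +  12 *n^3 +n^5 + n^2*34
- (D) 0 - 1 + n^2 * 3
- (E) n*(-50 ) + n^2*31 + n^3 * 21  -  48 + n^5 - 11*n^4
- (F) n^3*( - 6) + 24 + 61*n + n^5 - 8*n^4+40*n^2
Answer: F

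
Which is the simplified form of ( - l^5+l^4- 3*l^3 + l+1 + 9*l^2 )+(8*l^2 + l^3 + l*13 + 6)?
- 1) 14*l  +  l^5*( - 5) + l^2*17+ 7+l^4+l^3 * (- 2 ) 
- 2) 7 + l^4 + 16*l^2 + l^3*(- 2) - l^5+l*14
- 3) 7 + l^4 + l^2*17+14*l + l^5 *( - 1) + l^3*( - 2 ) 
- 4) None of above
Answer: 3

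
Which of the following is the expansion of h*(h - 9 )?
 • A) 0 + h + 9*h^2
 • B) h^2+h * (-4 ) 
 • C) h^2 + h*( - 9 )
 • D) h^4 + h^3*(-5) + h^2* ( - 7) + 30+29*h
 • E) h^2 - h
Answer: C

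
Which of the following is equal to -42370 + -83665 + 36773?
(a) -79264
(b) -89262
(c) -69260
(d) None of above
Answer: b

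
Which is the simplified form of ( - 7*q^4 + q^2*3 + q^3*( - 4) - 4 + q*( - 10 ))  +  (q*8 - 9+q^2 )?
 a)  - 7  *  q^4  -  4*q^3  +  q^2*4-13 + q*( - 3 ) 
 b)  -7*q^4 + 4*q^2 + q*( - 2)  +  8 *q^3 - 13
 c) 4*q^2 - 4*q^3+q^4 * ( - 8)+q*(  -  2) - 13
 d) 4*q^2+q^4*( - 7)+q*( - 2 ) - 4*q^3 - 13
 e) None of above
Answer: d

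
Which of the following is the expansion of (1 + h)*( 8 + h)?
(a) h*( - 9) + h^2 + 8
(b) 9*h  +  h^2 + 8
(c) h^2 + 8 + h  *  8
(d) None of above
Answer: b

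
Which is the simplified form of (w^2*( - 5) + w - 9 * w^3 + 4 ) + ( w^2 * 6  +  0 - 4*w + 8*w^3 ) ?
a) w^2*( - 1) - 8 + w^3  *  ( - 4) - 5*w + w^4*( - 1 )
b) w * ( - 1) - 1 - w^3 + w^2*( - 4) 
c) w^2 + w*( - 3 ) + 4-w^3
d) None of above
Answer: c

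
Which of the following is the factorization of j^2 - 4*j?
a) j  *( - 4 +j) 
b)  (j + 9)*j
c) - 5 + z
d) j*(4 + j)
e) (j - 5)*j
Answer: a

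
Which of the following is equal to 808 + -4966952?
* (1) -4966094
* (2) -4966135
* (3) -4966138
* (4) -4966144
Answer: 4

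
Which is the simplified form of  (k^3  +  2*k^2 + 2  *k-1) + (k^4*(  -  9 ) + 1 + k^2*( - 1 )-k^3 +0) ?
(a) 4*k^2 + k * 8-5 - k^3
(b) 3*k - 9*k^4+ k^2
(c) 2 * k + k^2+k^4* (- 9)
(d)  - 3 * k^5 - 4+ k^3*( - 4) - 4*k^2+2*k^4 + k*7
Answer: c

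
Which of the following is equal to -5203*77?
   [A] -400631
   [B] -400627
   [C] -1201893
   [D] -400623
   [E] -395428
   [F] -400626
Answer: A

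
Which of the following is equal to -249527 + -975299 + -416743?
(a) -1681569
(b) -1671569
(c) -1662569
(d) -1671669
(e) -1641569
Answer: e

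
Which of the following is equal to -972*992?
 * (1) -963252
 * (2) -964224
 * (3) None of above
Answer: 2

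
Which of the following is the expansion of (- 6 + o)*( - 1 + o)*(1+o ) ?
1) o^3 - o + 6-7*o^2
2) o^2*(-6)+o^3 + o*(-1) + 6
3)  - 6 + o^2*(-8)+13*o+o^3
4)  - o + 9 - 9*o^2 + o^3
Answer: 2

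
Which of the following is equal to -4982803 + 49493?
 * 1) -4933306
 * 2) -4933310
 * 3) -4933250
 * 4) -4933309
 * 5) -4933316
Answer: 2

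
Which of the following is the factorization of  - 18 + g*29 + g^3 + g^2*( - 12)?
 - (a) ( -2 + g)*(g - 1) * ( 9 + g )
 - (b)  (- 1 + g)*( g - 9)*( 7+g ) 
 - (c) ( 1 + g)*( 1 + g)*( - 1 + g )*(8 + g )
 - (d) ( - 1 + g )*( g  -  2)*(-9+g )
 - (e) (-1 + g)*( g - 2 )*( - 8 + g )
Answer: d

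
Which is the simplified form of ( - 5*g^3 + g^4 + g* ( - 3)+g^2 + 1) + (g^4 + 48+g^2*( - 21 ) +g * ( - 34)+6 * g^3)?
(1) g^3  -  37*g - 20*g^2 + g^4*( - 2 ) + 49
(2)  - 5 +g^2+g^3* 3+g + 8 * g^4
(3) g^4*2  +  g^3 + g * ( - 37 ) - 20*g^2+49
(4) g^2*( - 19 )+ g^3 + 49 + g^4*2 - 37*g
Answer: 3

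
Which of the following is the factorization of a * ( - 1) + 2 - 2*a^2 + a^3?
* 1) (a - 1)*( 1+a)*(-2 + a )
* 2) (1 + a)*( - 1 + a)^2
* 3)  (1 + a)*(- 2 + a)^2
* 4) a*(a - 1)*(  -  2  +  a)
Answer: 1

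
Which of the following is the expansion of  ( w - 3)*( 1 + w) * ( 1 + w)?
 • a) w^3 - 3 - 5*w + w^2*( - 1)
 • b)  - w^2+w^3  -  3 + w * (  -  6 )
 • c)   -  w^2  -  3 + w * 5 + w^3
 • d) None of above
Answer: a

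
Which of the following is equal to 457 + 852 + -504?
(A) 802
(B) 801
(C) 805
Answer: C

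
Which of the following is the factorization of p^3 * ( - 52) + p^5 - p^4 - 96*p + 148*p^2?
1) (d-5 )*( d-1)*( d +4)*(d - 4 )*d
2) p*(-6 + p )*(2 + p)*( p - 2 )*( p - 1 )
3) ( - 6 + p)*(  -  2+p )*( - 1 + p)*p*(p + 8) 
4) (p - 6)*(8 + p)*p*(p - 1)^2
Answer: 3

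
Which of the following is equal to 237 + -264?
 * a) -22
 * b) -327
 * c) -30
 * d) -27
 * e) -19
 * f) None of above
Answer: d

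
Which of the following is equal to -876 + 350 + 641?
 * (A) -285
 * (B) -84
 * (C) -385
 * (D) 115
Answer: D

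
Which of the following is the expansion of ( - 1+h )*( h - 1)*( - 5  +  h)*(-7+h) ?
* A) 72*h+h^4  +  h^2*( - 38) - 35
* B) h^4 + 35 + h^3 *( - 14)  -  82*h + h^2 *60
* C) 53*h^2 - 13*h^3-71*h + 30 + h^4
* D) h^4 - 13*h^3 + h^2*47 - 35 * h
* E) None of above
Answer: B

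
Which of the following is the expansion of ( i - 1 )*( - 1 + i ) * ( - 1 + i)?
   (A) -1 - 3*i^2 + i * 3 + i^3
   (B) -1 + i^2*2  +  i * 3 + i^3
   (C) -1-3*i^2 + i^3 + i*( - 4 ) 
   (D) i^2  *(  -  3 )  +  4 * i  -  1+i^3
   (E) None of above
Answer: A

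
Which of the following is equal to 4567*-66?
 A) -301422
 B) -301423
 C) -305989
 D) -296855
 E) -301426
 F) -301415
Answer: A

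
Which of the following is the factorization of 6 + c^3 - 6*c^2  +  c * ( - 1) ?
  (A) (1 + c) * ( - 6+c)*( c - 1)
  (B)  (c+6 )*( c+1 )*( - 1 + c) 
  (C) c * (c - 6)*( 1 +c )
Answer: A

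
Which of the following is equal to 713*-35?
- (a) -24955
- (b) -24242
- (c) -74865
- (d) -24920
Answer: a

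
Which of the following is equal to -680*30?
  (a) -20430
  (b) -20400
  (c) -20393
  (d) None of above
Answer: b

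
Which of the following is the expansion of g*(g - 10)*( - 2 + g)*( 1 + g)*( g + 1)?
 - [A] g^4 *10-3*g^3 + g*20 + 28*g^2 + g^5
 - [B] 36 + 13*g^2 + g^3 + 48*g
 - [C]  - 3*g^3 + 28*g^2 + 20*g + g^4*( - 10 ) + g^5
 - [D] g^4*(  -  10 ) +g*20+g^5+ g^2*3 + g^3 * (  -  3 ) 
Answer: C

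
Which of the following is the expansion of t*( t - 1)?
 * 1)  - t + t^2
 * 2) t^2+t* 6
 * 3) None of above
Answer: 1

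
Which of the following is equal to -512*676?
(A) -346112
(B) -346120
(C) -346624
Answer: A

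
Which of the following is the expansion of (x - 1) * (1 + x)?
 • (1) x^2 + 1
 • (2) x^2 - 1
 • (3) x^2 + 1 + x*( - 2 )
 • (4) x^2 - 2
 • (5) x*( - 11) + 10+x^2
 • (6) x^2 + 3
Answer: 2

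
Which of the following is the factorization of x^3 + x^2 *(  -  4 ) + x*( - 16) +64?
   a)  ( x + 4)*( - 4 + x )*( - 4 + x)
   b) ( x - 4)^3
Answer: a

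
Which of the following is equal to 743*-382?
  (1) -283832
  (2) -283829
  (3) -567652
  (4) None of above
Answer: 4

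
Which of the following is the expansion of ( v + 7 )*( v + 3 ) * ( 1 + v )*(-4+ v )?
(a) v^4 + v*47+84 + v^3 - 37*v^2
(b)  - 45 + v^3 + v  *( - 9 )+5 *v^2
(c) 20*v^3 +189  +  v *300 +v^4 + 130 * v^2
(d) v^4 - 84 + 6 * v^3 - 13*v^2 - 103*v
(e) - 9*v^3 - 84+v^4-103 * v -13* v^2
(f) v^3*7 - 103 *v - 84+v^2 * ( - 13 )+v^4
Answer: f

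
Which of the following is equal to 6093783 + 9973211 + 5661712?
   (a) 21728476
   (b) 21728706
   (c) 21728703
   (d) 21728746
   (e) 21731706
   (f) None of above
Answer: b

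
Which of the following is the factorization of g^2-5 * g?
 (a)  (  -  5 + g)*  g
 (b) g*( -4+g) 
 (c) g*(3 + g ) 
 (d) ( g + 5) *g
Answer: a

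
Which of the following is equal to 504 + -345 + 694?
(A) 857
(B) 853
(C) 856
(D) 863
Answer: B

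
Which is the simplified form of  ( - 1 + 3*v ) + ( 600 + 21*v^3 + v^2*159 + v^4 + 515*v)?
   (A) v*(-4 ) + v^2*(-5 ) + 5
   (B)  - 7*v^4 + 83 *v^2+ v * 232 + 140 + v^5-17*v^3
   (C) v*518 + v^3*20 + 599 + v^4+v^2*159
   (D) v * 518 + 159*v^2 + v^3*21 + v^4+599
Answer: D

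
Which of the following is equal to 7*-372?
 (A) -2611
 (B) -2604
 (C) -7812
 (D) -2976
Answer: B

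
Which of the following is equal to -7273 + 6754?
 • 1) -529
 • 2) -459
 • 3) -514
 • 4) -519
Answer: 4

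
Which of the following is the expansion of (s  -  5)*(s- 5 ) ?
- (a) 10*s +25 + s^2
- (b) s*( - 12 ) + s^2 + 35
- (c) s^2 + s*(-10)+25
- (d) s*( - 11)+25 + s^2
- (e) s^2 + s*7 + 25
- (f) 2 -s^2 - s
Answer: c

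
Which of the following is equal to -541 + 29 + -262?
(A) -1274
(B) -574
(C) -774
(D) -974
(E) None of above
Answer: C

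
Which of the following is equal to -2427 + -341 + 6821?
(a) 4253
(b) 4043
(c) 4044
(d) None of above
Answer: d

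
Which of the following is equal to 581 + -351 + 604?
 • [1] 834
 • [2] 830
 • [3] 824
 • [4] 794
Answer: 1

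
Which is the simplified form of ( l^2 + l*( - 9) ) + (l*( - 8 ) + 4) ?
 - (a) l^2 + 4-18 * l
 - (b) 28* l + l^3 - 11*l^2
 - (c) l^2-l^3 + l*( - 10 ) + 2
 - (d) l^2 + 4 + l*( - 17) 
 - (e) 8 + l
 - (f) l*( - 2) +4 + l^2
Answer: d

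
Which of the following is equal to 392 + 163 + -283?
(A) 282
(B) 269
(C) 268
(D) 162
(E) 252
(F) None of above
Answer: F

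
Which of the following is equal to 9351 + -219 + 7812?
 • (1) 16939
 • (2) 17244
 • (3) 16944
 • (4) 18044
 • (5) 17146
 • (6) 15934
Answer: 3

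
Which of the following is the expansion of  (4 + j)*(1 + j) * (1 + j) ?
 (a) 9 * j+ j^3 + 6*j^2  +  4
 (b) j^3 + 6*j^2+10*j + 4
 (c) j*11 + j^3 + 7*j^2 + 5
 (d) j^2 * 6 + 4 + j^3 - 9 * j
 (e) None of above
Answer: a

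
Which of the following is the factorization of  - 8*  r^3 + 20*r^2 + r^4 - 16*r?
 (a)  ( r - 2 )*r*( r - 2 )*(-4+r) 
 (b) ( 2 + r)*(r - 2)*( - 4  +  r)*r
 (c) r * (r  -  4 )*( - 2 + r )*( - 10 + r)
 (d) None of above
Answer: a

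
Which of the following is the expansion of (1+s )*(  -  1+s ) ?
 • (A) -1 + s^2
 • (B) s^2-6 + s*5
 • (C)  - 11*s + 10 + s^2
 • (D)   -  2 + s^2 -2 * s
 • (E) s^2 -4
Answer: A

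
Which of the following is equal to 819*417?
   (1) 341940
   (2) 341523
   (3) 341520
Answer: 2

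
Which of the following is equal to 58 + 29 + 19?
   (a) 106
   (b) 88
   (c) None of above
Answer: a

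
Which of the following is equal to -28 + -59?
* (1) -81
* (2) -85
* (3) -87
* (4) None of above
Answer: 3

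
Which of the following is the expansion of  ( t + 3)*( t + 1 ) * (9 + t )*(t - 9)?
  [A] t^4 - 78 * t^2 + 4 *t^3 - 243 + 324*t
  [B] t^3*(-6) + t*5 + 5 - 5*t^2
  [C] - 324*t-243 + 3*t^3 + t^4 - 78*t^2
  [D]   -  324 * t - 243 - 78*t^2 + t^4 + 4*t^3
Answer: D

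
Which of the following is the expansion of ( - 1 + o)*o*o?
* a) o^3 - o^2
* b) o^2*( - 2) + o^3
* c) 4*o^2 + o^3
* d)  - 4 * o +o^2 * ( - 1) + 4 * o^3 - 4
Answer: a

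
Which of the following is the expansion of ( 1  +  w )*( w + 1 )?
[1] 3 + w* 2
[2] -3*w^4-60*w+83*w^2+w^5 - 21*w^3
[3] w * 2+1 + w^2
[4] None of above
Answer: 3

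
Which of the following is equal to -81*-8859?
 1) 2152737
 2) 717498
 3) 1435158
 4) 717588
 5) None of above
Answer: 5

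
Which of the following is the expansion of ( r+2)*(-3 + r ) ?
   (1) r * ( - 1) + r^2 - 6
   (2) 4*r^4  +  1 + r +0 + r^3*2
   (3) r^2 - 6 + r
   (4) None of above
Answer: 1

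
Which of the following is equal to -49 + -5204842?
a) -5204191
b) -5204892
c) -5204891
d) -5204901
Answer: c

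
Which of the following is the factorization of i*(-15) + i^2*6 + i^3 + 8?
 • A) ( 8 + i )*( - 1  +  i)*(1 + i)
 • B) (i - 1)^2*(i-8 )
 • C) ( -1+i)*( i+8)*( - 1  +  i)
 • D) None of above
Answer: C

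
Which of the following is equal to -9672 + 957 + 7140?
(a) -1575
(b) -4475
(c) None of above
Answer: a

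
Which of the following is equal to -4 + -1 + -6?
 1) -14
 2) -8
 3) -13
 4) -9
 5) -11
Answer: 5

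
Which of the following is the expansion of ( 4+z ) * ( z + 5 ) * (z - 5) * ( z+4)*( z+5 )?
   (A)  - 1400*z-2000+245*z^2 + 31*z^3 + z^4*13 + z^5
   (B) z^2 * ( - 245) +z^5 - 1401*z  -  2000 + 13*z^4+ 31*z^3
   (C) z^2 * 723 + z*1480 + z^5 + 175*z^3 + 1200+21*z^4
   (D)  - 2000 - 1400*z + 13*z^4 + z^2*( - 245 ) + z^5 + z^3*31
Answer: D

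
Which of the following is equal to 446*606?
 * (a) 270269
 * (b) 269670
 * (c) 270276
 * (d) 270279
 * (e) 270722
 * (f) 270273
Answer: c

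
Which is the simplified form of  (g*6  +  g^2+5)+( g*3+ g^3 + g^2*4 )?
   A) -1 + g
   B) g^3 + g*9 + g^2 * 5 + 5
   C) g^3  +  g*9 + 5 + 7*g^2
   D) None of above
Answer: B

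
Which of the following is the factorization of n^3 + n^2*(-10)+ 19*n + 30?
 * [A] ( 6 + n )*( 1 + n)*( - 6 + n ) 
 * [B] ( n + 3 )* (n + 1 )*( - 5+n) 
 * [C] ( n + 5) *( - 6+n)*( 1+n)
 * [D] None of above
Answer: D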